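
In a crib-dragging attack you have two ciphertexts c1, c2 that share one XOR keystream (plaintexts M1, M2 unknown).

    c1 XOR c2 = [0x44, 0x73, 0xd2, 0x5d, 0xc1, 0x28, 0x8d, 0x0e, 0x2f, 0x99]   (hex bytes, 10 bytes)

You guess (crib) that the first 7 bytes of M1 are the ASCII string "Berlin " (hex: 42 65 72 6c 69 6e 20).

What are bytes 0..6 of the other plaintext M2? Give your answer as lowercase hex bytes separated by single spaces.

Since c1 ⊕ c2 = M1 ⊕ M2, XORing with the guessed M1 bytes yields the corresponding M2 bytes: M2 = (c1 ⊕ c2) ⊕ M1.
byte 0: 44 ⊕ 42 = 06
byte 1: 73 ⊕ 65 = 16
byte 2: d2 ⊕ 72 = a0
byte 3: 5d ⊕ 6c = 31
byte 4: c1 ⊕ 69 = a8
byte 5: 28 ⊕ 6e = 46
byte 6: 8d ⊕ 20 = ad

06 16 a0 31 a8 46 ad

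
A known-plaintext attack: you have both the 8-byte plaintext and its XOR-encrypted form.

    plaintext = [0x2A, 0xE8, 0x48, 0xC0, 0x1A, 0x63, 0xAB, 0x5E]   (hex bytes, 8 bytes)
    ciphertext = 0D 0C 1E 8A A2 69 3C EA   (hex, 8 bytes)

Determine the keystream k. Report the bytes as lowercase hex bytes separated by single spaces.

Since ciphertext = plaintext ⊕ k, XORing both sides with plaintext gives k = plaintext ⊕ ciphertext.
2a XOR 0d = 27
e8 XOR 0c = e4
48 XOR 1e = 56
c0 XOR 8a = 4a
1a XOR a2 = b8
63 XOR 69 = 0a
ab XOR 3c = 97
5e XOR ea = b4

27 e4 56 4a b8 0a 97 b4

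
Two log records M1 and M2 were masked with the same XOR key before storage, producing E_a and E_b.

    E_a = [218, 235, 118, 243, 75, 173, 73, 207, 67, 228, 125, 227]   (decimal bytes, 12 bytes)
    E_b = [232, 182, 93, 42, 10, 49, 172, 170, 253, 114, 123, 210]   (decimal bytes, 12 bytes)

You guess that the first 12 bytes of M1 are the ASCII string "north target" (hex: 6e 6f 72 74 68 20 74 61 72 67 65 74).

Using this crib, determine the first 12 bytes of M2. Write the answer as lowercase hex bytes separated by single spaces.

5c 32 59 ad 29 bc 91 04 cc f1 63 45

First, E_a ⊕ E_b = (M1 ⊕ K) ⊕ (M2 ⊕ K) = M1 ⊕ M2, so the key drops out. Then M2 = (M1 ⊕ M2) ⊕ M1 over the first 12 bytes.
byte 0: (da ^ e8) ^ 6e = 32 ^ 6e = 5c
byte 1: (eb ^ b6) ^ 6f = 5d ^ 6f = 32
byte 2: (76 ^ 5d) ^ 72 = 2b ^ 72 = 59
byte 3: (f3 ^ 2a) ^ 74 = d9 ^ 74 = ad
byte 4: (4b ^ 0a) ^ 68 = 41 ^ 68 = 29
byte 5: (ad ^ 31) ^ 20 = 9c ^ 20 = bc
byte 6: (49 ^ ac) ^ 74 = e5 ^ 74 = 91
byte 7: (cf ^ aa) ^ 61 = 65 ^ 61 = 04
byte 8: (43 ^ fd) ^ 72 = be ^ 72 = cc
byte 9: (e4 ^ 72) ^ 67 = 96 ^ 67 = f1
byte 10: (7d ^ 7b) ^ 65 = 06 ^ 65 = 63
byte 11: (e3 ^ d2) ^ 74 = 31 ^ 74 = 45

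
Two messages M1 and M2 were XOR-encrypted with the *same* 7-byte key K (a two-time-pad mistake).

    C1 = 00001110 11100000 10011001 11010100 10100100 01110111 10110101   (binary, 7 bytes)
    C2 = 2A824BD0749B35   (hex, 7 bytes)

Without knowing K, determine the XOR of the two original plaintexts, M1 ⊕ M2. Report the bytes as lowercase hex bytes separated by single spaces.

24 62 d2 04 d0 ec 80

C1 ⊕ C2 = (M1 ⊕ K) ⊕ (M2 ⊕ K) = M1 ⊕ M2 — the shared key cancels under XOR.
0e ^ 2a = 24
e0 ^ 82 = 62
99 ^ 4b = d2
d4 ^ d0 = 04
a4 ^ 74 = d0
77 ^ 9b = ec
b5 ^ 35 = 80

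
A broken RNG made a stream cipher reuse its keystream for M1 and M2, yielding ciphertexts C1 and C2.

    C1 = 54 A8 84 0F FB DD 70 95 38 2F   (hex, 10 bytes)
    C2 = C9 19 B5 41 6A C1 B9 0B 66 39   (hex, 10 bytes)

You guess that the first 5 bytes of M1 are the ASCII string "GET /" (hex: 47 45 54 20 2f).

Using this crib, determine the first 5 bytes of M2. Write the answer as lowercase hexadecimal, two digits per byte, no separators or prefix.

First, C1 ⊕ C2 = (M1 ⊕ K) ⊕ (M2 ⊕ K) = M1 ⊕ M2, so the key drops out. Then M2 = (M1 ⊕ M2) ⊕ M1 over the first 5 bytes.
byte 0: (54 xor c9) xor 47 = 9d xor 47 = da
byte 1: (a8 xor 19) xor 45 = b1 xor 45 = f4
byte 2: (84 xor b5) xor 54 = 31 xor 54 = 65
byte 3: (0f xor 41) xor 20 = 4e xor 20 = 6e
byte 4: (fb xor 6a) xor 2f = 91 xor 2f = be

daf4656ebe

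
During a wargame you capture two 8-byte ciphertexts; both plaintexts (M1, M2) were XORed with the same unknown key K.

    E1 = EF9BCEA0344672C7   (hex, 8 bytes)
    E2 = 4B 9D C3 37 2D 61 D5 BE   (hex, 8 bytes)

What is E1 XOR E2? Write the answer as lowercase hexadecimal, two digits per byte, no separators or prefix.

a4060d971927a779

E1 ⊕ E2 = (M1 ⊕ K) ⊕ (M2 ⊕ K) = M1 ⊕ M2 — the shared key cancels under XOR.
byte 0: ef ⊕ 4b = a4
byte 1: 9b ⊕ 9d = 06
byte 2: ce ⊕ c3 = 0d
byte 3: a0 ⊕ 37 = 97
byte 4: 34 ⊕ 2d = 19
byte 5: 46 ⊕ 61 = 27
byte 6: 72 ⊕ d5 = a7
byte 7: c7 ⊕ be = 79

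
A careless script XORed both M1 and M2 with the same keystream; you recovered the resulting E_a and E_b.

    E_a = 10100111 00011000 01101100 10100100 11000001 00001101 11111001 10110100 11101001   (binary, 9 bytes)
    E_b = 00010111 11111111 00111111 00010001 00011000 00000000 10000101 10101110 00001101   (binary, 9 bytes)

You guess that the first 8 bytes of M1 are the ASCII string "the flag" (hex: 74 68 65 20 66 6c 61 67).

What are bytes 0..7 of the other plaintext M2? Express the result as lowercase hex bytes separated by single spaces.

First, E_a ⊕ E_b = (M1 ⊕ K) ⊕ (M2 ⊕ K) = M1 ⊕ M2, so the key drops out. Then M2 = (M1 ⊕ M2) ⊕ M1 over the first 8 bytes.
byte 0: (a7 xor 17) xor 74 = b0 xor 74 = c4
byte 1: (18 xor ff) xor 68 = e7 xor 68 = 8f
byte 2: (6c xor 3f) xor 65 = 53 xor 65 = 36
byte 3: (a4 xor 11) xor 20 = b5 xor 20 = 95
byte 4: (c1 xor 18) xor 66 = d9 xor 66 = bf
byte 5: (0d xor 00) xor 6c = 0d xor 6c = 61
byte 6: (f9 xor 85) xor 61 = 7c xor 61 = 1d
byte 7: (b4 xor ae) xor 67 = 1a xor 67 = 7d

c4 8f 36 95 bf 61 1d 7d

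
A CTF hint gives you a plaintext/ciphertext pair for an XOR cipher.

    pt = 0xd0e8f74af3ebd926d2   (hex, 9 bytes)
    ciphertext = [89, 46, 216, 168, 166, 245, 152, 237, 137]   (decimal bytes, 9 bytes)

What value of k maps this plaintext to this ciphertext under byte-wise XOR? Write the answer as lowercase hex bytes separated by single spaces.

89 c6 2f e2 55 1e 41 cb 5b

Since ciphertext = pt ⊕ k, XORing both sides with pt gives k = pt ⊕ ciphertext.
d0 XOR 59 = 89
e8 XOR 2e = c6
f7 XOR d8 = 2f
4a XOR a8 = e2
f3 XOR a6 = 55
eb XOR f5 = 1e
d9 XOR 98 = 41
26 XOR ed = cb
d2 XOR 89 = 5b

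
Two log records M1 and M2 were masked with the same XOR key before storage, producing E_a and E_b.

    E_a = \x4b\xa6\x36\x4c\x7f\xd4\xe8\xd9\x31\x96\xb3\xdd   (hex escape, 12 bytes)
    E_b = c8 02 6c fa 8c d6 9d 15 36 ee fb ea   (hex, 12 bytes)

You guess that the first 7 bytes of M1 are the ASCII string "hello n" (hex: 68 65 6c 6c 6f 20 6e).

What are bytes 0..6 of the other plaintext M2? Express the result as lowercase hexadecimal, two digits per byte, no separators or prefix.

First, E_a ⊕ E_b = (M1 ⊕ K) ⊕ (M2 ⊕ K) = M1 ⊕ M2, so the key drops out. Then M2 = (M1 ⊕ M2) ⊕ M1 over the first 7 bytes.
byte 0: (4b XOR c8) XOR 68 = 83 XOR 68 = eb
byte 1: (a6 XOR 02) XOR 65 = a4 XOR 65 = c1
byte 2: (36 XOR 6c) XOR 6c = 5a XOR 6c = 36
byte 3: (4c XOR fa) XOR 6c = b6 XOR 6c = da
byte 4: (7f XOR 8c) XOR 6f = f3 XOR 6f = 9c
byte 5: (d4 XOR d6) XOR 20 = 02 XOR 20 = 22
byte 6: (e8 XOR 9d) XOR 6e = 75 XOR 6e = 1b

ebc136da9c221b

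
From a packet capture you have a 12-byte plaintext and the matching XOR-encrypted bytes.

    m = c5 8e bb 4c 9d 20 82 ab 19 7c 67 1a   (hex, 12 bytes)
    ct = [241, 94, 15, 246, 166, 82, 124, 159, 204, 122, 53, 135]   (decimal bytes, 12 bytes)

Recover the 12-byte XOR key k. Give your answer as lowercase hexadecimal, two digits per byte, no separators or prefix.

34d0b4ba3b72fe34d506529d

Since ct = m ⊕ k, XORing both sides with m gives k = m ⊕ ct.
byte 0: 197 xor 241 =  52
byte 1: 142 xor  94 = 208
byte 2: 187 xor  15 = 180
byte 3:  76 xor 246 = 186
byte 4: 157 xor 166 =  59
byte 5:  32 xor  82 = 114
byte 6: 130 xor 124 = 254
byte 7: 171 xor 159 =  52
byte 8:  25 xor 204 = 213
byte 9: 124 xor 122 =   6
byte 10: 103 xor  53 =  82
byte 11:  26 xor 135 = 157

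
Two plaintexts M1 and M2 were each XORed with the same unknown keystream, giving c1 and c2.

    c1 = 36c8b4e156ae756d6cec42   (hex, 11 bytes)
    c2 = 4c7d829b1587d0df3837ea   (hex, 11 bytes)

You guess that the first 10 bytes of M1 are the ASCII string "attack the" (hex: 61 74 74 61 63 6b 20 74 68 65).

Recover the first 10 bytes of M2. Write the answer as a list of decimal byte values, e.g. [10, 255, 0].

First, c1 ⊕ c2 = (M1 ⊕ K) ⊕ (M2 ⊕ K) = M1 ⊕ M2, so the key drops out. Then M2 = (M1 ⊕ M2) ⊕ M1 over the first 10 bytes.
byte 0: (36 xor 4c) xor 61 = 7a xor 61 = 1b
byte 1: (c8 xor 7d) xor 74 = b5 xor 74 = c1
byte 2: (b4 xor 82) xor 74 = 36 xor 74 = 42
byte 3: (e1 xor 9b) xor 61 = 7a xor 61 = 1b
byte 4: (56 xor 15) xor 63 = 43 xor 63 = 20
byte 5: (ae xor 87) xor 6b = 29 xor 6b = 42
byte 6: (75 xor d0) xor 20 = a5 xor 20 = 85
byte 7: (6d xor df) xor 74 = b2 xor 74 = c6
byte 8: (6c xor 38) xor 68 = 54 xor 68 = 3c
byte 9: (ec xor 37) xor 65 = db xor 65 = be

[27, 193, 66, 27, 32, 66, 133, 198, 60, 190]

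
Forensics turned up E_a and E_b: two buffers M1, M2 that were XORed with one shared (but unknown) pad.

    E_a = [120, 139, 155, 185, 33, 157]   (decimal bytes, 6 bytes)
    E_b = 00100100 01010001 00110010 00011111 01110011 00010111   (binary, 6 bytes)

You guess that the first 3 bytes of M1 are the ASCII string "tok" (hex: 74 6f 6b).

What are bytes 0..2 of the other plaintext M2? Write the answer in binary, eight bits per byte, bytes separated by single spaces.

First, E_a ⊕ E_b = (M1 ⊕ K) ⊕ (M2 ⊕ K) = M1 ⊕ M2, so the key drops out. Then M2 = (M1 ⊕ M2) ⊕ M1 over the first 3 bytes.
byte 0: (78 ⊕ 24) ⊕ 74 = 5c ⊕ 74 = 28
byte 1: (8b ⊕ 51) ⊕ 6f = da ⊕ 6f = b5
byte 2: (9b ⊕ 32) ⊕ 6b = a9 ⊕ 6b = c2

00101000 10110101 11000010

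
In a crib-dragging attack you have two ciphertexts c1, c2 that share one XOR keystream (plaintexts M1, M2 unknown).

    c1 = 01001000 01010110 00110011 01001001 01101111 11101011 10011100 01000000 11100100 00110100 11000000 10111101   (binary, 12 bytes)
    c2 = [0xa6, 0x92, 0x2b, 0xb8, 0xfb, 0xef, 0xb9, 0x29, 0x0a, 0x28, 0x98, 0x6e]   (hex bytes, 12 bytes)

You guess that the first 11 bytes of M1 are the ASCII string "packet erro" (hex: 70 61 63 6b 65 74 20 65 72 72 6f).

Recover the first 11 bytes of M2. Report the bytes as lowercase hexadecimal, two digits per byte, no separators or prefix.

First, c1 ⊕ c2 = (M1 ⊕ K) ⊕ (M2 ⊕ K) = M1 ⊕ M2, so the key drops out. Then M2 = (M1 ⊕ M2) ⊕ M1 over the first 11 bytes.
byte 0: (48 ^ a6) ^ 70 = ee ^ 70 = 9e
byte 1: (56 ^ 92) ^ 61 = c4 ^ 61 = a5
byte 2: (33 ^ 2b) ^ 63 = 18 ^ 63 = 7b
byte 3: (49 ^ b8) ^ 6b = f1 ^ 6b = 9a
byte 4: (6f ^ fb) ^ 65 = 94 ^ 65 = f1
byte 5: (eb ^ ef) ^ 74 = 04 ^ 74 = 70
byte 6: (9c ^ b9) ^ 20 = 25 ^ 20 = 05
byte 7: (40 ^ 29) ^ 65 = 69 ^ 65 = 0c
byte 8: (e4 ^ 0a) ^ 72 = ee ^ 72 = 9c
byte 9: (34 ^ 28) ^ 72 = 1c ^ 72 = 6e
byte 10: (c0 ^ 98) ^ 6f = 58 ^ 6f = 37

9ea57b9af170050c9c6e37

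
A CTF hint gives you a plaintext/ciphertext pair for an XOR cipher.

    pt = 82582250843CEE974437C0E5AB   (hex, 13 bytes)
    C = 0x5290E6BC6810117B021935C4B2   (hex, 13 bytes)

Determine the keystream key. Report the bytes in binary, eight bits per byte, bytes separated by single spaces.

Since C = pt ⊕ key, XORing both sides with pt gives key = pt ⊕ C.
130 xor  82 = 208
 88 xor 144 = 200
 34 xor 230 = 196
 80 xor 188 = 236
132 xor 104 = 236
 60 xor  16 =  44
238 xor  17 = 255
151 xor 123 = 236
 68 xor   2 =  70
 55 xor  25 =  46
192 xor  53 = 245
229 xor 196 =  33
171 xor 178 =  25

11010000 11001000 11000100 11101100 11101100 00101100 11111111 11101100 01000110 00101110 11110101 00100001 00011001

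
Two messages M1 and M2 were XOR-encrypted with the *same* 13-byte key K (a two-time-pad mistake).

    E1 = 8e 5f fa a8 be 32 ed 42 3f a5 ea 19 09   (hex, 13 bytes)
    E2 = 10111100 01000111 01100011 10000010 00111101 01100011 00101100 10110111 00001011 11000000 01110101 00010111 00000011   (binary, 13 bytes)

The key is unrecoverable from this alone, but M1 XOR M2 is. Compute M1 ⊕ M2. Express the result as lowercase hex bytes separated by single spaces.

32 18 99 2a 83 51 c1 f5 34 65 9f 0e 0a

E1 ⊕ E2 = (M1 ⊕ K) ⊕ (M2 ⊕ K) = M1 ⊕ M2 — the shared key cancels under XOR.
byte 0: 142 xor 188 =  50
byte 1:  95 xor  71 =  24
byte 2: 250 xor  99 = 153
byte 3: 168 xor 130 =  42
byte 4: 190 xor  61 = 131
byte 5:  50 xor  99 =  81
byte 6: 237 xor  44 = 193
byte 7:  66 xor 183 = 245
byte 8:  63 xor  11 =  52
byte 9: 165 xor 192 = 101
byte 10: 234 xor 117 = 159
byte 11:  25 xor  23 =  14
byte 12:   9 xor   3 =  10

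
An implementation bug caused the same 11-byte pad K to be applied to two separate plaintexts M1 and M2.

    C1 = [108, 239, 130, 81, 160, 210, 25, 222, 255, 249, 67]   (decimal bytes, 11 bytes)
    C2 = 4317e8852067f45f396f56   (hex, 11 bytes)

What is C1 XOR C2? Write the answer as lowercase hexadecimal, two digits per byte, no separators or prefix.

2ff86ad480b5ed81c69615

C1 ⊕ C2 = (M1 ⊕ K) ⊕ (M2 ⊕ K) = M1 ⊕ M2 — the shared key cancels under XOR.
byte 0: 108 xor  67 =  47
byte 1: 239 xor  23 = 248
byte 2: 130 xor 232 = 106
byte 3:  81 xor 133 = 212
byte 4: 160 xor  32 = 128
byte 5: 210 xor 103 = 181
byte 6:  25 xor 244 = 237
byte 7: 222 xor  95 = 129
byte 8: 255 xor  57 = 198
byte 9: 249 xor 111 = 150
byte 10:  67 xor  86 =  21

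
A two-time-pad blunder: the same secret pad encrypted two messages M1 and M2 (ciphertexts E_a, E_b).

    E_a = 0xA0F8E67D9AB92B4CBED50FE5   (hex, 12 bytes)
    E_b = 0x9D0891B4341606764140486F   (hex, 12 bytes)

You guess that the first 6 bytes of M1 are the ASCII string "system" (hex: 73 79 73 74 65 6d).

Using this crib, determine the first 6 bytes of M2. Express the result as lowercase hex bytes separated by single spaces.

First, E_a ⊕ E_b = (M1 ⊕ K) ⊕ (M2 ⊕ K) = M1 ⊕ M2, so the key drops out. Then M2 = (M1 ⊕ M2) ⊕ M1 over the first 6 bytes.
byte 0: (a0 ^ 9d) ^ 73 = 3d ^ 73 = 4e
byte 1: (f8 ^ 08) ^ 79 = f0 ^ 79 = 89
byte 2: (e6 ^ 91) ^ 73 = 77 ^ 73 = 04
byte 3: (7d ^ b4) ^ 74 = c9 ^ 74 = bd
byte 4: (9a ^ 34) ^ 65 = ae ^ 65 = cb
byte 5: (b9 ^ 16) ^ 6d = af ^ 6d = c2

4e 89 04 bd cb c2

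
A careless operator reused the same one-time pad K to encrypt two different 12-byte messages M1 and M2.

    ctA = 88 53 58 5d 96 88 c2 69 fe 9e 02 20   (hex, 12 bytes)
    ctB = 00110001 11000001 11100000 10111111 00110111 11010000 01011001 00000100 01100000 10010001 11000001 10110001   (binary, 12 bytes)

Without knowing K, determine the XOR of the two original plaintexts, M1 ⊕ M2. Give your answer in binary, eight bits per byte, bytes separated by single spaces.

ctA ⊕ ctB = (M1 ⊕ K) ⊕ (M2 ⊕ K) = M1 ⊕ M2 — the shared key cancels under XOR.
136 ^  49 = 185
 83 ^ 193 = 146
 88 ^ 224 = 184
 93 ^ 191 = 226
150 ^  55 = 161
136 ^ 208 =  88
194 ^  89 = 155
105 ^   4 = 109
254 ^  96 = 158
158 ^ 145 =  15
  2 ^ 193 = 195
 32 ^ 177 = 145

10111001 10010010 10111000 11100010 10100001 01011000 10011011 01101101 10011110 00001111 11000011 10010001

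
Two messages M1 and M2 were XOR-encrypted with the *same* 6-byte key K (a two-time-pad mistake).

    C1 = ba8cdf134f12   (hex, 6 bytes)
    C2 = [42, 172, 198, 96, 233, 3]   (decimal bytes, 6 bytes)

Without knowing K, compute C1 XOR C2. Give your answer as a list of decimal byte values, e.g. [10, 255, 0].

[144, 32, 25, 115, 166, 17]

C1 ⊕ C2 = (M1 ⊕ K) ⊕ (M2 ⊕ K) = M1 ⊕ M2 — the shared key cancels under XOR.
10111010 ⊕ 00101010 = 10010000
10001100 ⊕ 10101100 = 00100000
11011111 ⊕ 11000110 = 00011001
00010011 ⊕ 01100000 = 01110011
01001111 ⊕ 11101001 = 10100110
00010010 ⊕ 00000011 = 00010001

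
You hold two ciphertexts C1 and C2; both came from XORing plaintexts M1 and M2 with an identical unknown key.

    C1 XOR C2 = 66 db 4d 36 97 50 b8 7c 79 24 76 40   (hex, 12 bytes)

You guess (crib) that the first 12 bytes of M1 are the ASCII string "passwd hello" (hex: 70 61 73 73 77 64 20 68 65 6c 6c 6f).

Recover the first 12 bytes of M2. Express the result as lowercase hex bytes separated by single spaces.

Since C1 ⊕ C2 = M1 ⊕ M2, XORing with the guessed M1 bytes yields the corresponding M2 bytes: M2 = (C1 ⊕ C2) ⊕ M1.
66 XOR 70 = 16
db XOR 61 = ba
4d XOR 73 = 3e
36 XOR 73 = 45
97 XOR 77 = e0
50 XOR 64 = 34
b8 XOR 20 = 98
7c XOR 68 = 14
79 XOR 65 = 1c
24 XOR 6c = 48
76 XOR 6c = 1a
40 XOR 6f = 2f

16 ba 3e 45 e0 34 98 14 1c 48 1a 2f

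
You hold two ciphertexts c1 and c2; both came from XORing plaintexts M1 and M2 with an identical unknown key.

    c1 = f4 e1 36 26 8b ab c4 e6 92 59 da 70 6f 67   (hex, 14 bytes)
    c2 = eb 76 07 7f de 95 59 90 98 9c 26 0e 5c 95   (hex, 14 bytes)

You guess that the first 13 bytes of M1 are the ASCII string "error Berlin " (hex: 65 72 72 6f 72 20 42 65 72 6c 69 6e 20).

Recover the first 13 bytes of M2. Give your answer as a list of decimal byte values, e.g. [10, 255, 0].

[122, 229, 67, 54, 39, 30, 223, 19, 120, 169, 149, 16, 19]

First, c1 ⊕ c2 = (M1 ⊕ K) ⊕ (M2 ⊕ K) = M1 ⊕ M2, so the key drops out. Then M2 = (M1 ⊕ M2) ⊕ M1 over the first 13 bytes.
byte 0: (f4 ^ eb) ^ 65 = 1f ^ 65 = 7a
byte 1: (e1 ^ 76) ^ 72 = 97 ^ 72 = e5
byte 2: (36 ^ 07) ^ 72 = 31 ^ 72 = 43
byte 3: (26 ^ 7f) ^ 6f = 59 ^ 6f = 36
byte 4: (8b ^ de) ^ 72 = 55 ^ 72 = 27
byte 5: (ab ^ 95) ^ 20 = 3e ^ 20 = 1e
byte 6: (c4 ^ 59) ^ 42 = 9d ^ 42 = df
byte 7: (e6 ^ 90) ^ 65 = 76 ^ 65 = 13
byte 8: (92 ^ 98) ^ 72 = 0a ^ 72 = 78
byte 9: (59 ^ 9c) ^ 6c = c5 ^ 6c = a9
byte 10: (da ^ 26) ^ 69 = fc ^ 69 = 95
byte 11: (70 ^ 0e) ^ 6e = 7e ^ 6e = 10
byte 12: (6f ^ 5c) ^ 20 = 33 ^ 20 = 13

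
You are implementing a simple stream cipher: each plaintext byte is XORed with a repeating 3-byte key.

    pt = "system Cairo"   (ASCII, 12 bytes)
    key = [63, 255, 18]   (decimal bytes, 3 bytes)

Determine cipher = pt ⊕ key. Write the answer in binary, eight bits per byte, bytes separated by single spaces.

01001100 10000110 01100001 01001011 10011010 01111111 00011111 10111100 01110011 01010110 10001101 01111101

The 3-byte key repeats, so the effective keystream is 3f ff 12 3f ff 12 3f ff 12 3f ff 12.
byte 0: 01110011 ⊕ 00111111 = 01001100
byte 1: 01111001 ⊕ 11111111 = 10000110
byte 2: 01110011 ⊕ 00010010 = 01100001
byte 3: 01110100 ⊕ 00111111 = 01001011
byte 4: 01100101 ⊕ 11111111 = 10011010
byte 5: 01101101 ⊕ 00010010 = 01111111
byte 6: 00100000 ⊕ 00111111 = 00011111
byte 7: 01000011 ⊕ 11111111 = 10111100
byte 8: 01100001 ⊕ 00010010 = 01110011
byte 9: 01101001 ⊕ 00111111 = 01010110
byte 10: 01110010 ⊕ 11111111 = 10001101
byte 11: 01101111 ⊕ 00010010 = 01111101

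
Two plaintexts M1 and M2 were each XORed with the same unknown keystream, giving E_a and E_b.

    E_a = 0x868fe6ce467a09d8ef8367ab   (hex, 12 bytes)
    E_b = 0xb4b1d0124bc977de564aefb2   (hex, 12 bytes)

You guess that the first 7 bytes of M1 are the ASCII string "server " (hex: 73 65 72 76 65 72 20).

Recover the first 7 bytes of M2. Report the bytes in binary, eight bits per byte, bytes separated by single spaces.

First, E_a ⊕ E_b = (M1 ⊕ K) ⊕ (M2 ⊕ K) = M1 ⊕ M2, so the key drops out. Then M2 = (M1 ⊕ M2) ⊕ M1 over the first 7 bytes.
byte 0: (86 xor b4) xor 73 = 32 xor 73 = 41
byte 1: (8f xor b1) xor 65 = 3e xor 65 = 5b
byte 2: (e6 xor d0) xor 72 = 36 xor 72 = 44
byte 3: (ce xor 12) xor 76 = dc xor 76 = aa
byte 4: (46 xor 4b) xor 65 = 0d xor 65 = 68
byte 5: (7a xor c9) xor 72 = b3 xor 72 = c1
byte 6: (09 xor 77) xor 20 = 7e xor 20 = 5e

01000001 01011011 01000100 10101010 01101000 11000001 01011110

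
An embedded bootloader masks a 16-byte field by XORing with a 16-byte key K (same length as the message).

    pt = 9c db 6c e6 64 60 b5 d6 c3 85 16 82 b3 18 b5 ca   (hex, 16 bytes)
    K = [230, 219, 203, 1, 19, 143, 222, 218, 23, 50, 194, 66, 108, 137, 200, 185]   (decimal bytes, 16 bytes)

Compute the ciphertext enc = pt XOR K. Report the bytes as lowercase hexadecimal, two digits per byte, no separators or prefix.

XOR is its own inverse, so applying the key byte-wise gives the result directly.
byte 0: 9c xor e6 = 7a
byte 1: db xor db = 00
byte 2: 6c xor cb = a7
byte 3: e6 xor 01 = e7
byte 4: 64 xor 13 = 77
byte 5: 60 xor 8f = ef
byte 6: b5 xor de = 6b
byte 7: d6 xor da = 0c
byte 8: c3 xor 17 = d4
byte 9: 85 xor 32 = b7
byte 10: 16 xor c2 = d4
byte 11: 82 xor 42 = c0
byte 12: b3 xor 6c = df
byte 13: 18 xor 89 = 91
byte 14: b5 xor c8 = 7d
byte 15: ca xor b9 = 73

7a00a7e777ef6b0cd4b7d4c0df917d73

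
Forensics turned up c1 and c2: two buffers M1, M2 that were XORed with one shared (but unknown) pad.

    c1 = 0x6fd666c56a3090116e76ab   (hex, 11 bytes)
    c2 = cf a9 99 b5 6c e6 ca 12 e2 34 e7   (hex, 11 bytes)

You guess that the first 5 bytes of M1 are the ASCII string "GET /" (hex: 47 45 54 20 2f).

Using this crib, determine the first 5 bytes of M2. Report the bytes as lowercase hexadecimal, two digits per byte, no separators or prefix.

First, c1 ⊕ c2 = (M1 ⊕ K) ⊕ (M2 ⊕ K) = M1 ⊕ M2, so the key drops out. Then M2 = (M1 ⊕ M2) ⊕ M1 over the first 5 bytes.
byte 0: (6f ^ cf) ^ 47 = a0 ^ 47 = e7
byte 1: (d6 ^ a9) ^ 45 = 7f ^ 45 = 3a
byte 2: (66 ^ 99) ^ 54 = ff ^ 54 = ab
byte 3: (c5 ^ b5) ^ 20 = 70 ^ 20 = 50
byte 4: (6a ^ 6c) ^ 2f = 06 ^ 2f = 29

e73aab5029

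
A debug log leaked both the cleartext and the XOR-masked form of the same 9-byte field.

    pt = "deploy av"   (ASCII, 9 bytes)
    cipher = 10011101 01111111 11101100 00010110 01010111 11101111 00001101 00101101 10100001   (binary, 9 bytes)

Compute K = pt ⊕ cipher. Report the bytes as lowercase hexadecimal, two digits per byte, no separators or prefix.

f91a9c7a38962d4cd7

Since cipher = pt ⊕ K, XORing both sides with pt gives K = pt ⊕ cipher.
64 XOR 9d = f9
65 XOR 7f = 1a
70 XOR ec = 9c
6c XOR 16 = 7a
6f XOR 57 = 38
79 XOR ef = 96
20 XOR 0d = 2d
61 XOR 2d = 4c
76 XOR a1 = d7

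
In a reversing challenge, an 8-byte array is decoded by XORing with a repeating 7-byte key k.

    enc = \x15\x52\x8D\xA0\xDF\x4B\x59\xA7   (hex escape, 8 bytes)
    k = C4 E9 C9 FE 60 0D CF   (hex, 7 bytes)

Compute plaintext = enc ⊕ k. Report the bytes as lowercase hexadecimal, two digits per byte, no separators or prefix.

d1bb445ebf469663

The 7-byte key repeats, so the effective keystream is c4 e9 c9 fe 60 0d cf c4.
byte 0: 15 xor c4 = d1
byte 1: 52 xor e9 = bb
byte 2: 8d xor c9 = 44
byte 3: a0 xor fe = 5e
byte 4: df xor 60 = bf
byte 5: 4b xor 0d = 46
byte 6: 59 xor cf = 96
byte 7: a7 xor c4 = 63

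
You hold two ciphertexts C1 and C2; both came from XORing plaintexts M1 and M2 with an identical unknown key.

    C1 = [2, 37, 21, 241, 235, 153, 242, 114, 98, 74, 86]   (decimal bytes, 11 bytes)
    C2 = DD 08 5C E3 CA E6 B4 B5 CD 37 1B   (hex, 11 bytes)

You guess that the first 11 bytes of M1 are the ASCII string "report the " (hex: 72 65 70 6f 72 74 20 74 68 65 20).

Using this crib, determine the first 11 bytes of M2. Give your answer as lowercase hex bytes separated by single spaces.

ad 48 39 7d 53 0b 66 b3 c7 18 6d

First, C1 ⊕ C2 = (M1 ⊕ K) ⊕ (M2 ⊕ K) = M1 ⊕ M2, so the key drops out. Then M2 = (M1 ⊕ M2) ⊕ M1 over the first 11 bytes.
byte 0: (02 xor dd) xor 72 = df xor 72 = ad
byte 1: (25 xor 08) xor 65 = 2d xor 65 = 48
byte 2: (15 xor 5c) xor 70 = 49 xor 70 = 39
byte 3: (f1 xor e3) xor 6f = 12 xor 6f = 7d
byte 4: (eb xor ca) xor 72 = 21 xor 72 = 53
byte 5: (99 xor e6) xor 74 = 7f xor 74 = 0b
byte 6: (f2 xor b4) xor 20 = 46 xor 20 = 66
byte 7: (72 xor b5) xor 74 = c7 xor 74 = b3
byte 8: (62 xor cd) xor 68 = af xor 68 = c7
byte 9: (4a xor 37) xor 65 = 7d xor 65 = 18
byte 10: (56 xor 1b) xor 20 = 4d xor 20 = 6d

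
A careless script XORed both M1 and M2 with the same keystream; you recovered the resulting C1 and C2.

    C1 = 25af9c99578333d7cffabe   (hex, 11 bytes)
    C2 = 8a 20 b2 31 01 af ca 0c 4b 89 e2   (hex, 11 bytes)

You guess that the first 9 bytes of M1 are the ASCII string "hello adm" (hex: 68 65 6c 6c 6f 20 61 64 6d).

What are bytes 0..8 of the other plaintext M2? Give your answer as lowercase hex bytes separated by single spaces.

c7 ea 42 c4 39 0c 98 bf e9

First, C1 ⊕ C2 = (M1 ⊕ K) ⊕ (M2 ⊕ K) = M1 ⊕ M2, so the key drops out. Then M2 = (M1 ⊕ M2) ⊕ M1 over the first 9 bytes.
byte 0: (25 ^ 8a) ^ 68 = af ^ 68 = c7
byte 1: (af ^ 20) ^ 65 = 8f ^ 65 = ea
byte 2: (9c ^ b2) ^ 6c = 2e ^ 6c = 42
byte 3: (99 ^ 31) ^ 6c = a8 ^ 6c = c4
byte 4: (57 ^ 01) ^ 6f = 56 ^ 6f = 39
byte 5: (83 ^ af) ^ 20 = 2c ^ 20 = 0c
byte 6: (33 ^ ca) ^ 61 = f9 ^ 61 = 98
byte 7: (d7 ^ 0c) ^ 64 = db ^ 64 = bf
byte 8: (cf ^ 4b) ^ 6d = 84 ^ 6d = e9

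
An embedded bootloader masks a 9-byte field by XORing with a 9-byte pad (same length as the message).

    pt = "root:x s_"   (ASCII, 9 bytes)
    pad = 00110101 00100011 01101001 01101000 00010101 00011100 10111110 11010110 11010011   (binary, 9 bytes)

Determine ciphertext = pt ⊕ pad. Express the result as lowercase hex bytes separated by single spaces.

47 4c 06 1c 2f 64 9e a5 8c

72 xor 35 = 47
6f xor 23 = 4c
6f xor 69 = 06
74 xor 68 = 1c
3a xor 15 = 2f
78 xor 1c = 64
20 xor be = 9e
73 xor d6 = a5
5f xor d3 = 8c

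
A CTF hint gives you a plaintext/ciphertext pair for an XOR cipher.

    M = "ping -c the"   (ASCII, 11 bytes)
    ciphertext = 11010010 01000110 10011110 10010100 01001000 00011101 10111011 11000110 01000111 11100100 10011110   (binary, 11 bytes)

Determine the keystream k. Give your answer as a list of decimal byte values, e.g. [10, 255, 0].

Since ciphertext = M ⊕ k, XORing both sides with M gives k = M ⊕ ciphertext.
01110000 xor 11010010 = 10100010
01101001 xor 01000110 = 00101111
01101110 xor 10011110 = 11110000
01100111 xor 10010100 = 11110011
00100000 xor 01001000 = 01101000
00101101 xor 00011101 = 00110000
01100011 xor 10111011 = 11011000
00100000 xor 11000110 = 11100110
01110100 xor 01000111 = 00110011
01101000 xor 11100100 = 10001100
01100101 xor 10011110 = 11111011

[162, 47, 240, 243, 104, 48, 216, 230, 51, 140, 251]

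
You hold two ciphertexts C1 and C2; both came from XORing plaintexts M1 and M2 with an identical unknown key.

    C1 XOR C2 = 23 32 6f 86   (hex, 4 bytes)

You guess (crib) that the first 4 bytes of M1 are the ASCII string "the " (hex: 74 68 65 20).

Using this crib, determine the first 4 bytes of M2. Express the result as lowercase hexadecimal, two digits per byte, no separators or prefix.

Since C1 ⊕ C2 = M1 ⊕ M2, XORing with the guessed M1 bytes yields the corresponding M2 bytes: M2 = (C1 ⊕ C2) ⊕ M1.
byte 0: 00100011 xor 01110100 = 01010111
byte 1: 00110010 xor 01101000 = 01011010
byte 2: 01101111 xor 01100101 = 00001010
byte 3: 10000110 xor 00100000 = 10100110

575a0aa6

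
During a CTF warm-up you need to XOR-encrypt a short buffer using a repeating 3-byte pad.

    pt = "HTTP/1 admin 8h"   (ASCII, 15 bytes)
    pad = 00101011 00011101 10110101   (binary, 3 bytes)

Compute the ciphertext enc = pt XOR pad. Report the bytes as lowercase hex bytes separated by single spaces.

The 3-byte key repeats, so the effective keystream is 2b 1d b5 2b 1d b5 2b 1d b5 2b 1d b5 2b 1d b5.
byte 0: 48 ⊕ 2b = 63
byte 1: 54 ⊕ 1d = 49
byte 2: 54 ⊕ b5 = e1
byte 3: 50 ⊕ 2b = 7b
byte 4: 2f ⊕ 1d = 32
byte 5: 31 ⊕ b5 = 84
byte 6: 20 ⊕ 2b = 0b
byte 7: 61 ⊕ 1d = 7c
byte 8: 64 ⊕ b5 = d1
byte 9: 6d ⊕ 2b = 46
byte 10: 69 ⊕ 1d = 74
byte 11: 6e ⊕ b5 = db
byte 12: 20 ⊕ 2b = 0b
byte 13: 38 ⊕ 1d = 25
byte 14: 68 ⊕ b5 = dd

63 49 e1 7b 32 84 0b 7c d1 46 74 db 0b 25 dd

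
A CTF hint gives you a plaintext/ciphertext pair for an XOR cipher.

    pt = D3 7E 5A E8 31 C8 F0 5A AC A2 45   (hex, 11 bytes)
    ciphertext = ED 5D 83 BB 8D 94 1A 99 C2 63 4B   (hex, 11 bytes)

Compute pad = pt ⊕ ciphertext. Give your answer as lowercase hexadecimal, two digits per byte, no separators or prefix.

3e23d953bc5ceac36ec10e

Since ciphertext = pt ⊕ pad, XORing both sides with pt gives pad = pt ⊕ ciphertext.
byte 0: d3 XOR ed = 3e
byte 1: 7e XOR 5d = 23
byte 2: 5a XOR 83 = d9
byte 3: e8 XOR bb = 53
byte 4: 31 XOR 8d = bc
byte 5: c8 XOR 94 = 5c
byte 6: f0 XOR 1a = ea
byte 7: 5a XOR 99 = c3
byte 8: ac XOR c2 = 6e
byte 9: a2 XOR 63 = c1
byte 10: 45 XOR 4b = 0e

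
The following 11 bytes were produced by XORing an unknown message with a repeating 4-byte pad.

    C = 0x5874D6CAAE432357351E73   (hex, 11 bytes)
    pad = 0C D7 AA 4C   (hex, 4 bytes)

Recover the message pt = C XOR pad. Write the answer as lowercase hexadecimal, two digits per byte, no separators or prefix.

The 4-byte key repeats, so the effective keystream is 0c d7 aa 4c 0c d7 aa 4c 0c d7 aa.
byte 0: 58 ⊕ 0c = 54
byte 1: 74 ⊕ d7 = a3
byte 2: d6 ⊕ aa = 7c
byte 3: ca ⊕ 4c = 86
byte 4: ae ⊕ 0c = a2
byte 5: 43 ⊕ d7 = 94
byte 6: 23 ⊕ aa = 89
byte 7: 57 ⊕ 4c = 1b
byte 8: 35 ⊕ 0c = 39
byte 9: 1e ⊕ d7 = c9
byte 10: 73 ⊕ aa = d9

54a37c86a294891b39c9d9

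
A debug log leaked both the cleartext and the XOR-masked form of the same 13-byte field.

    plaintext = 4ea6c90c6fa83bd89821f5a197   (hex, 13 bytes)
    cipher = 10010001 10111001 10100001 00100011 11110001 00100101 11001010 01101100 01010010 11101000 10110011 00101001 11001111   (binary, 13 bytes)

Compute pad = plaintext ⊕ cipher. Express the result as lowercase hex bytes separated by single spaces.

df 1f 68 2f 9e 8d f1 b4 ca c9 46 88 58

Since cipher = plaintext ⊕ pad, XORing both sides with plaintext gives pad = plaintext ⊕ cipher.
byte 0: 4e ^ 91 = df
byte 1: a6 ^ b9 = 1f
byte 2: c9 ^ a1 = 68
byte 3: 0c ^ 23 = 2f
byte 4: 6f ^ f1 = 9e
byte 5: a8 ^ 25 = 8d
byte 6: 3b ^ ca = f1
byte 7: d8 ^ 6c = b4
byte 8: 98 ^ 52 = ca
byte 9: 21 ^ e8 = c9
byte 10: f5 ^ b3 = 46
byte 11: a1 ^ 29 = 88
byte 12: 97 ^ cf = 58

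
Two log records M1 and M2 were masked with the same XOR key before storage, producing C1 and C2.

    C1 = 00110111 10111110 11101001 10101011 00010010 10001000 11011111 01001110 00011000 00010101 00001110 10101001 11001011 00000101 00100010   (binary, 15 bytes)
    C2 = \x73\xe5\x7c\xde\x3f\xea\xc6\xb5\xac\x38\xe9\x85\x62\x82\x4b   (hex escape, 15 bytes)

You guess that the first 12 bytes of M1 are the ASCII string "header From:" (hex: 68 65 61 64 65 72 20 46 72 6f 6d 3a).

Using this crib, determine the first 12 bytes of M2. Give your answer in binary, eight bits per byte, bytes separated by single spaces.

First, C1 ⊕ C2 = (M1 ⊕ K) ⊕ (M2 ⊕ K) = M1 ⊕ M2, so the key drops out. Then M2 = (M1 ⊕ M2) ⊕ M1 over the first 12 bytes.
byte 0: (37 XOR 73) XOR 68 = 44 XOR 68 = 2c
byte 1: (be XOR e5) XOR 65 = 5b XOR 65 = 3e
byte 2: (e9 XOR 7c) XOR 61 = 95 XOR 61 = f4
byte 3: (ab XOR de) XOR 64 = 75 XOR 64 = 11
byte 4: (12 XOR 3f) XOR 65 = 2d XOR 65 = 48
byte 5: (88 XOR ea) XOR 72 = 62 XOR 72 = 10
byte 6: (df XOR c6) XOR 20 = 19 XOR 20 = 39
byte 7: (4e XOR b5) XOR 46 = fb XOR 46 = bd
byte 8: (18 XOR ac) XOR 72 = b4 XOR 72 = c6
byte 9: (15 XOR 38) XOR 6f = 2d XOR 6f = 42
byte 10: (0e XOR e9) XOR 6d = e7 XOR 6d = 8a
byte 11: (a9 XOR 85) XOR 3a = 2c XOR 3a = 16

00101100 00111110 11110100 00010001 01001000 00010000 00111001 10111101 11000110 01000010 10001010 00010110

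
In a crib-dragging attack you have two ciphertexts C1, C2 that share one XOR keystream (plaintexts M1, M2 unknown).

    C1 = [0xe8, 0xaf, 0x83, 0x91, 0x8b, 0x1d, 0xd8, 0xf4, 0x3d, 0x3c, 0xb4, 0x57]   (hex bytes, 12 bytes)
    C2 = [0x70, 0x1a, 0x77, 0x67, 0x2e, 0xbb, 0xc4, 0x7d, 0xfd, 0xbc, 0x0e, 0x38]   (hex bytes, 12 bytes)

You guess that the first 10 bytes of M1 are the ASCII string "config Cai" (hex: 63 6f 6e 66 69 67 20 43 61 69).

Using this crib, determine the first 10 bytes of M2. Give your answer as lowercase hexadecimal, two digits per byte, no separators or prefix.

fbda9a90ccc13ccaa1e9

First, C1 ⊕ C2 = (M1 ⊕ K) ⊕ (M2 ⊕ K) = M1 ⊕ M2, so the key drops out. Then M2 = (M1 ⊕ M2) ⊕ M1 over the first 10 bytes.
byte 0: (e8 XOR 70) XOR 63 = 98 XOR 63 = fb
byte 1: (af XOR 1a) XOR 6f = b5 XOR 6f = da
byte 2: (83 XOR 77) XOR 6e = f4 XOR 6e = 9a
byte 3: (91 XOR 67) XOR 66 = f6 XOR 66 = 90
byte 4: (8b XOR 2e) XOR 69 = a5 XOR 69 = cc
byte 5: (1d XOR bb) XOR 67 = a6 XOR 67 = c1
byte 6: (d8 XOR c4) XOR 20 = 1c XOR 20 = 3c
byte 7: (f4 XOR 7d) XOR 43 = 89 XOR 43 = ca
byte 8: (3d XOR fd) XOR 61 = c0 XOR 61 = a1
byte 9: (3c XOR bc) XOR 69 = 80 XOR 69 = e9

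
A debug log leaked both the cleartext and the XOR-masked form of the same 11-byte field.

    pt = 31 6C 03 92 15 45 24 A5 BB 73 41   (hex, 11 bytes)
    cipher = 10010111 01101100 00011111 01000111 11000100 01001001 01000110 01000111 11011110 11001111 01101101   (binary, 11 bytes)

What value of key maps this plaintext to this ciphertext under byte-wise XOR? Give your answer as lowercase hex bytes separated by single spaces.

a6 00 1c d5 d1 0c 62 e2 65 bc 2c

Since cipher = pt ⊕ key, XORing both sides with pt gives key = pt ⊕ cipher.
 49 ^ 151 = 166
108 ^ 108 =   0
  3 ^  31 =  28
146 ^  71 = 213
 21 ^ 196 = 209
 69 ^  73 =  12
 36 ^  70 =  98
165 ^  71 = 226
187 ^ 222 = 101
115 ^ 207 = 188
 65 ^ 109 =  44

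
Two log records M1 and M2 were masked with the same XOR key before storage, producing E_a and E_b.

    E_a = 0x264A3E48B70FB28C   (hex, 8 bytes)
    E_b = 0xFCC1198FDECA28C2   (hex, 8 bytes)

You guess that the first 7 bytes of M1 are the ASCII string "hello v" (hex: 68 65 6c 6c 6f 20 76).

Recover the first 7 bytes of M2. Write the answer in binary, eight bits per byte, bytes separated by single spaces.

10110010 11101110 01001011 10101011 00000110 11100101 11101100

First, E_a ⊕ E_b = (M1 ⊕ K) ⊕ (M2 ⊕ K) = M1 ⊕ M2, so the key drops out. Then M2 = (M1 ⊕ M2) ⊕ M1 over the first 7 bytes.
byte 0: (26 xor fc) xor 68 = da xor 68 = b2
byte 1: (4a xor c1) xor 65 = 8b xor 65 = ee
byte 2: (3e xor 19) xor 6c = 27 xor 6c = 4b
byte 3: (48 xor 8f) xor 6c = c7 xor 6c = ab
byte 4: (b7 xor de) xor 6f = 69 xor 6f = 06
byte 5: (0f xor ca) xor 20 = c5 xor 20 = e5
byte 6: (b2 xor 28) xor 76 = 9a xor 76 = ec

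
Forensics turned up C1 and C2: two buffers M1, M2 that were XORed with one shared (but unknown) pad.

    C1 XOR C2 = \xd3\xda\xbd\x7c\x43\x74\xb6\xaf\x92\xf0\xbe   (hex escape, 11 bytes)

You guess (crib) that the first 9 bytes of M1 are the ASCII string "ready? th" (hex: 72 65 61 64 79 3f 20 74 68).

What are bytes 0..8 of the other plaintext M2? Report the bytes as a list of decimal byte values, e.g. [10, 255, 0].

[161, 191, 220, 24, 58, 75, 150, 219, 250]

Since C1 ⊕ C2 = M1 ⊕ M2, XORing with the guessed M1 bytes yields the corresponding M2 bytes: M2 = (C1 ⊕ C2) ⊕ M1.
d3 xor 72 = a1
da xor 65 = bf
bd xor 61 = dc
7c xor 64 = 18
43 xor 79 = 3a
74 xor 3f = 4b
b6 xor 20 = 96
af xor 74 = db
92 xor 68 = fa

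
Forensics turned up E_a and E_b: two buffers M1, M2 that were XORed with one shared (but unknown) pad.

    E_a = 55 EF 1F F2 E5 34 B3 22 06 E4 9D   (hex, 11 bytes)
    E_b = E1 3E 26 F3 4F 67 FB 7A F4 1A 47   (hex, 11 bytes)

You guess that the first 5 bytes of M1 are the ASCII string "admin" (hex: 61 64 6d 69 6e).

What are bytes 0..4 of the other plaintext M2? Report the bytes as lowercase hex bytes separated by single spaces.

d5 b5 54 68 c4

First, E_a ⊕ E_b = (M1 ⊕ K) ⊕ (M2 ⊕ K) = M1 ⊕ M2, so the key drops out. Then M2 = (M1 ⊕ M2) ⊕ M1 over the first 5 bytes.
byte 0: (55 xor e1) xor 61 = b4 xor 61 = d5
byte 1: (ef xor 3e) xor 64 = d1 xor 64 = b5
byte 2: (1f xor 26) xor 6d = 39 xor 6d = 54
byte 3: (f2 xor f3) xor 69 = 01 xor 69 = 68
byte 4: (e5 xor 4f) xor 6e = aa xor 6e = c4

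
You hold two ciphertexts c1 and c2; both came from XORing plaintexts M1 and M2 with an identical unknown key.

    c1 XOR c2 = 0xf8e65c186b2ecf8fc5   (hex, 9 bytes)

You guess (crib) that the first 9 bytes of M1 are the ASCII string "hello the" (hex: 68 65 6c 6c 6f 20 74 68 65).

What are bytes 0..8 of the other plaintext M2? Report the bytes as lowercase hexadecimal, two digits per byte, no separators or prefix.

Since c1 ⊕ c2 = M1 ⊕ M2, XORing with the guessed M1 bytes yields the corresponding M2 bytes: M2 = (c1 ⊕ c2) ⊕ M1.
f8 xor 68 = 90
e6 xor 65 = 83
5c xor 6c = 30
18 xor 6c = 74
6b xor 6f = 04
2e xor 20 = 0e
cf xor 74 = bb
8f xor 68 = e7
c5 xor 65 = a0

90833074040ebbe7a0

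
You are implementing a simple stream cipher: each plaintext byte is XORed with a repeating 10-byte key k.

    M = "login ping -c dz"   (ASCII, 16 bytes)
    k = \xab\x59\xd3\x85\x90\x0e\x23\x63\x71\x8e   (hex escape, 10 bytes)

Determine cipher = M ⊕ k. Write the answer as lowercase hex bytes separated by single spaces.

c7 36 b4 ec fe 2e 53 0a 1f e9 8b 74 b0 a5 f4 74

The 10-byte key repeats, so the effective keystream is ab 59 d3 85 90 0e 23 63 71 8e ab 59 d3 85 90 0e.
byte 0: 6c ⊕ ab = c7
byte 1: 6f ⊕ 59 = 36
byte 2: 67 ⊕ d3 = b4
byte 3: 69 ⊕ 85 = ec
byte 4: 6e ⊕ 90 = fe
byte 5: 20 ⊕ 0e = 2e
byte 6: 70 ⊕ 23 = 53
byte 7: 69 ⊕ 63 = 0a
byte 8: 6e ⊕ 71 = 1f
byte 9: 67 ⊕ 8e = e9
byte 10: 20 ⊕ ab = 8b
byte 11: 2d ⊕ 59 = 74
byte 12: 63 ⊕ d3 = b0
byte 13: 20 ⊕ 85 = a5
byte 14: 64 ⊕ 90 = f4
byte 15: 7a ⊕ 0e = 74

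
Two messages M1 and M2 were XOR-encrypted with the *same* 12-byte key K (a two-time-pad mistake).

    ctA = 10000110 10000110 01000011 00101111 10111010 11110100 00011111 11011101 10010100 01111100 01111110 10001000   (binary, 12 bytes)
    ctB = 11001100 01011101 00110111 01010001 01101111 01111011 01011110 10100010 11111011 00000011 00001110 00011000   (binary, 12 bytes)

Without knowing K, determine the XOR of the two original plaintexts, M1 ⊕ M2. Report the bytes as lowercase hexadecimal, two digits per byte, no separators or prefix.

ctA ⊕ ctB = (M1 ⊕ K) ⊕ (M2 ⊕ K) = M1 ⊕ M2 — the shared key cancels under XOR.
86 xor cc = 4a
86 xor 5d = db
43 xor 37 = 74
2f xor 51 = 7e
ba xor 6f = d5
f4 xor 7b = 8f
1f xor 5e = 41
dd xor a2 = 7f
94 xor fb = 6f
7c xor 03 = 7f
7e xor 0e = 70
88 xor 18 = 90

4adb747ed58f417f6f7f7090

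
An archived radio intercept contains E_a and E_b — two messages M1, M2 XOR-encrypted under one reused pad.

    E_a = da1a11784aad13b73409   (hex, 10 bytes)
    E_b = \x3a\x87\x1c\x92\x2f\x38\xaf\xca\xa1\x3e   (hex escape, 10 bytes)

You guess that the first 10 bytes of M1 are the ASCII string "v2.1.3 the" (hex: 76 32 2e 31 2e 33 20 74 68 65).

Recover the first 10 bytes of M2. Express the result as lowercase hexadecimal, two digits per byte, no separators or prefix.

First, E_a ⊕ E_b = (M1 ⊕ K) ⊕ (M2 ⊕ K) = M1 ⊕ M2, so the key drops out. Then M2 = (M1 ⊕ M2) ⊕ M1 over the first 10 bytes.
byte 0: (da xor 3a) xor 76 = e0 xor 76 = 96
byte 1: (1a xor 87) xor 32 = 9d xor 32 = af
byte 2: (11 xor 1c) xor 2e = 0d xor 2e = 23
byte 3: (78 xor 92) xor 31 = ea xor 31 = db
byte 4: (4a xor 2f) xor 2e = 65 xor 2e = 4b
byte 5: (ad xor 38) xor 33 = 95 xor 33 = a6
byte 6: (13 xor af) xor 20 = bc xor 20 = 9c
byte 7: (b7 xor ca) xor 74 = 7d xor 74 = 09
byte 8: (34 xor a1) xor 68 = 95 xor 68 = fd
byte 9: (09 xor 3e) xor 65 = 37 xor 65 = 52

96af23db4ba69c09fd52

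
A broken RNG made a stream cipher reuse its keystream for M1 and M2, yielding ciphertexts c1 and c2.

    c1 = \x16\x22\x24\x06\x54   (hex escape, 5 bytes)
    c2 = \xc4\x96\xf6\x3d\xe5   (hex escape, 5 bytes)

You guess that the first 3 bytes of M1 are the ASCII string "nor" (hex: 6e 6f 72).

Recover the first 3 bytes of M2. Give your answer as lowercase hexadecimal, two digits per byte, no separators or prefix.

bcdba0

First, c1 ⊕ c2 = (M1 ⊕ K) ⊕ (M2 ⊕ K) = M1 ⊕ M2, so the key drops out. Then M2 = (M1 ⊕ M2) ⊕ M1 over the first 3 bytes.
byte 0: (16 ⊕ c4) ⊕ 6e = d2 ⊕ 6e = bc
byte 1: (22 ⊕ 96) ⊕ 6f = b4 ⊕ 6f = db
byte 2: (24 ⊕ f6) ⊕ 72 = d2 ⊕ 72 = a0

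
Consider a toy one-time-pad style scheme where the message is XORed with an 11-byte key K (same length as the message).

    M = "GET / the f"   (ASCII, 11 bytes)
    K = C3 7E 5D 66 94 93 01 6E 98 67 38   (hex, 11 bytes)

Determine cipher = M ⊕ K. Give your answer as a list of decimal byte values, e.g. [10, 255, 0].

XOR is its own inverse, so applying the key byte-wise gives the result directly.
byte 0: 01000111 ⊕ 11000011 = 10000100
byte 1: 01000101 ⊕ 01111110 = 00111011
byte 2: 01010100 ⊕ 01011101 = 00001001
byte 3: 00100000 ⊕ 01100110 = 01000110
byte 4: 00101111 ⊕ 10010100 = 10111011
byte 5: 00100000 ⊕ 10010011 = 10110011
byte 6: 01110100 ⊕ 00000001 = 01110101
byte 7: 01101000 ⊕ 01101110 = 00000110
byte 8: 01100101 ⊕ 10011000 = 11111101
byte 9: 00100000 ⊕ 01100111 = 01000111
byte 10: 01100110 ⊕ 00111000 = 01011110

[132, 59, 9, 70, 187, 179, 117, 6, 253, 71, 94]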